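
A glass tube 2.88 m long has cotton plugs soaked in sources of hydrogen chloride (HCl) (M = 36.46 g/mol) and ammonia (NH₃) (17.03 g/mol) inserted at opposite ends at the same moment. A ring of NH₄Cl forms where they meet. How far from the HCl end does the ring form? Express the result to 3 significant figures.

1.17 m

Graham's law gives d_HCl/d_NH₃ = rate_HCl/rate_NH₃ = √(M_NH₃/M_HCl) = √(17.03/36.46) = 0.6834.
With d_HCl + d_NH₃ = 2.88 m, d_NH₃ = 2.88/(1 + 0.6834) = 1.711 m.
d_HCl = 2.88 − 1.711 = 1.17 m.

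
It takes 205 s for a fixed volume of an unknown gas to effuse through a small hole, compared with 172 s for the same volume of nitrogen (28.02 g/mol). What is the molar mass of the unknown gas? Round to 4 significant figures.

By Graham's law, t_X/t_N₂ = √(M_X/M_N₂).
205/172 = 1.192 = √(M_X/28.02)
M_X = 28.02 × 1.192² = 28.02 × 1.421 = 39.80 g/mol

39.80 g/mol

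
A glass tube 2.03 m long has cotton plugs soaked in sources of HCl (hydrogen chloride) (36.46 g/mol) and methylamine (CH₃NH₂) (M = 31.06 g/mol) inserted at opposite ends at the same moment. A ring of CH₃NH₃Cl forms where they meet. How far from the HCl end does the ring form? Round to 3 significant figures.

0.974 m

The fronts meet when d_HCl + d_CH₃NH₂ = L with d_HCl/d_CH₃NH₂ = √(M_CH₃NH₂/M_HCl) (Graham's law). Here √(M_CH₃NH₂/M_HCl) = √(31.06/36.46) = 0.9230.
With d_HCl + d_CH₃NH₂ = 2.03 m, d_CH₃NH₂ = 2.03/(1 + 0.9230) = 1.056 m.
d_HCl = 2.03 − 1.056 = 0.974 m.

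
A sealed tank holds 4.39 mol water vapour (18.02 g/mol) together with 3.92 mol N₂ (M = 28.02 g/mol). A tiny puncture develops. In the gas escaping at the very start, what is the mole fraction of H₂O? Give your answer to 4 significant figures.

0.5827

The effusion rate of species i is ∝ p_i/√M_i ∝ n_i/√M_i.
So x_H₂O in the escaping gas = (n_H₂O/√M_H₂O) / Σ(n_i/√M_i)
= (4.39/√18.02) / (4.39/√18.02 + 3.92/√28.02) = 1.034/(1.034 + 0.7405) = 0.5827.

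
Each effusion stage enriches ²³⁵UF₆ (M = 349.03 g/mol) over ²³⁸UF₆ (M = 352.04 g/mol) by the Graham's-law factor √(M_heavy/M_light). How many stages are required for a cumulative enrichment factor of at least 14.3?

Single-stage factor α = √(352.04/349.03), so ln α = ½ ln(1.00862) = 0.004293.
Need α^N ≥ 14.3 ⇒ N ≥ ln(14.3) / ln α = 2.660 / 0.004293 = 619.61.
Minimum whole number of stages: N = 620.

620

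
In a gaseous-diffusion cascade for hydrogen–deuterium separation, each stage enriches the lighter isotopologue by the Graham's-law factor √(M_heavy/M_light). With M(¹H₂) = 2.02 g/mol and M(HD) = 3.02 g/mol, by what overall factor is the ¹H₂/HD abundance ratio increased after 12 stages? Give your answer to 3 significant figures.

11.2

Overall factor = α^12 with α = √(3.02/2.02), i.e. (3.02/2.02)^(12/2).
= 1.49505^6 = 11.2.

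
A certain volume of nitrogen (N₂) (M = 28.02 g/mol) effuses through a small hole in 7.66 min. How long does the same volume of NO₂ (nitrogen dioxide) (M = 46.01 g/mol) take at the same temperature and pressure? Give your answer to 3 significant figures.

Since effusion rate ∝ 1/√M, t_NO₂/t_N₂ = √(M_NO₂/M_N₂) = √(46.01/28.02) = √1.642 = 1.281.
So the time for NO₂ is 7.66 × 1.281 = 9.82 min.

9.82 min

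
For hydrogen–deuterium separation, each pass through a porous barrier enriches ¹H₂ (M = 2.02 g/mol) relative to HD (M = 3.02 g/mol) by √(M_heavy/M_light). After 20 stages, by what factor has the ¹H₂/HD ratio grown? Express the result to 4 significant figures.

55.79

The single-stage factor is √(M_heavy/M_light), so 20 stages give [√(3.02/2.02)]^20 = (3.02/2.02)^(20/2).
= 1.49505^10 = 55.79.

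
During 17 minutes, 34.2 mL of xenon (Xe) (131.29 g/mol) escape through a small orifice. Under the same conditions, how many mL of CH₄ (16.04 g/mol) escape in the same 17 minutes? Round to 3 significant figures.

By Graham's law, rate_CH₄/rate_Xe = √(M_Xe/M_CH₄) = √(131.29/16.04) = √8.185 = 2.861.
So the volume for CH₄ is 34.2 × 2.861 = 97.8 mL.

97.8 mL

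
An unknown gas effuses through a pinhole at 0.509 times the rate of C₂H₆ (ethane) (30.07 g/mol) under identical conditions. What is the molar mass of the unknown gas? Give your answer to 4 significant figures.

From Graham's law, rate_X/rate_C₂H₆ = √(M_C₂H₆/M_X).
0.509 = √(30.07/M_X)
M_X = 30.07 / 0.509² = 30.07 / 0.2591 = 116.1 g/mol

116.1 g/mol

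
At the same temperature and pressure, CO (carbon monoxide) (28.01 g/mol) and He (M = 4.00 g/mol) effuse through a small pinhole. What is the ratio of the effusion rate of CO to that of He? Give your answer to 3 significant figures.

0.378

From Graham's law, rate_CO/rate_He = √(M_He/M_CO) = √(4.00/28.01) = √0.1428 = 0.378.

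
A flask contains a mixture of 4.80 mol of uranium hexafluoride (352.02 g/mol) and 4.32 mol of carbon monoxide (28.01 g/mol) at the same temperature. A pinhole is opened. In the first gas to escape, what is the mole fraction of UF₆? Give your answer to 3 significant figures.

The effusion rate of species i is ∝ p_i/√M_i ∝ n_i/√M_i.
x_UF₆(eff) = (n_UF₆/√M_UF₆) / (n_UF₆/√M_UF₆ + n_CO/√M_CO)
= (4.80/√352.02) / (4.80/√352.02 + 4.32/√28.01) = 0.2558/(0.2558 + 0.8163) = 0.239.

0.239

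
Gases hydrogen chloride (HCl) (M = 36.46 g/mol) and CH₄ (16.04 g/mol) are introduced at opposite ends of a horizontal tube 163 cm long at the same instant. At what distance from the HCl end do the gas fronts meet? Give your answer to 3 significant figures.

Distances travelled in equal time are proportional to diffusion rates, so d_HCl/d_CH₄ = √(M_CH₄/M_HCl) = √(16.04/36.46) = 0.6633.
With d_HCl + d_CH₄ = 163 cm, d_CH₄ = 163/(1 + 0.6633) = 98.00 cm.
d_HCl = 163 − 98.00 = 65.0 cm.

65.0 cm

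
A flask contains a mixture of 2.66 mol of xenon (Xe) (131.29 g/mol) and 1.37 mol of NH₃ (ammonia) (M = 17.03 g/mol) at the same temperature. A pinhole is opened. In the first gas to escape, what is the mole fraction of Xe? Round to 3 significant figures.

Rate_i ∝ x_i/√M_i (Graham's law weighted by mole fraction), so the effusate composition follows n_i/√M_i.
Mole fraction of Xe in the effusate = (n_Xe/√M_Xe) / (n_Xe/√M_Xe + n_NH₃/√M_NH₃)
= (2.66/√131.29) / (2.66/√131.29 + 1.37/√17.03) = 0.2321/(0.2321 + 0.3320) = 0.412.

0.412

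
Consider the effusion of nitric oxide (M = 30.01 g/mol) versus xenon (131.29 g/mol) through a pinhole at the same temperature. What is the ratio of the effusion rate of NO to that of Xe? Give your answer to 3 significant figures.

From Graham's law, rate_NO/rate_Xe = √(M_Xe/M_NO) = √(131.29/30.01) = √4.375 = 2.09.

2.09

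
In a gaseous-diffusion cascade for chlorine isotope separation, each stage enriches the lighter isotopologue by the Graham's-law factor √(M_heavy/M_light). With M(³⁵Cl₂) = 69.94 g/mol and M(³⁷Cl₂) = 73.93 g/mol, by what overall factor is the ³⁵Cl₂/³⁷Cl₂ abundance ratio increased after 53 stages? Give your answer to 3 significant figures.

4.35

Each stage multiplies the ratio by α = √(73.93/69.94), so after 53 stages the overall factor is α^53 = (73.93/69.94)^(53/2).
= 1.05705^(53/2) = 4.35.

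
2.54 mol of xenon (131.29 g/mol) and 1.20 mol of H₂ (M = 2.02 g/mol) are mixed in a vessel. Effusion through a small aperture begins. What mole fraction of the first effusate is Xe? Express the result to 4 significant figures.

0.2080

The effusion rate of species i is ∝ p_i/√M_i ∝ n_i/√M_i.
Mole fraction of Xe in the effusate = (n_Xe/√M_Xe) / (n_Xe/√M_Xe + n_H₂/√M_H₂)
= (2.54/√131.29) / (2.54/√131.29 + 1.20/√2.02) = 0.2217/(0.2217 + 0.8443) = 0.2080.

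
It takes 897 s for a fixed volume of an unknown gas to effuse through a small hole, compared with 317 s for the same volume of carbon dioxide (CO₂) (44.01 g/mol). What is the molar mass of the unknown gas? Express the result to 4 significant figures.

352.4 g/mol

From Graham's law, t_X/t_CO₂ = √(M_X/M_CO₂).
897/317 = 2.830 = √(M_X/44.01)
M_X = 44.01 × 2.830² = 44.01 × 8.007 = 352.4 g/mol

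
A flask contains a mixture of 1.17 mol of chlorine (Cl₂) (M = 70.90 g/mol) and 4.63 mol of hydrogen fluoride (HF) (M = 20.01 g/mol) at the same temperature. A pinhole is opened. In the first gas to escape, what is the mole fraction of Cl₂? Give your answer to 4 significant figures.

Rate_i ∝ x_i/√M_i (Graham's law weighted by mole fraction), so the effusate composition follows n_i/√M_i.
x_Cl₂(eff) = (n_Cl₂/√M_Cl₂) / (n_Cl₂/√M_Cl₂ + n_HF/√M_HF)
= (1.17/√70.90) / (1.17/√70.90 + 4.63/√20.01) = 0.1390/(0.1390 + 1.035) = 0.1184.

0.1184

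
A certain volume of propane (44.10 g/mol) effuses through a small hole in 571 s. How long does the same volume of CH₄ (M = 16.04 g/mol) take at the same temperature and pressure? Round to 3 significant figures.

Since effusion rate ∝ 1/√M, t_CH₄/t_C₃H₈ = √(M_CH₄/M_C₃H₈) = √(16.04/44.10) = √0.3637 = 0.6031.
So the time for CH₄ is 571 × 0.6031 = 344 s.

344 s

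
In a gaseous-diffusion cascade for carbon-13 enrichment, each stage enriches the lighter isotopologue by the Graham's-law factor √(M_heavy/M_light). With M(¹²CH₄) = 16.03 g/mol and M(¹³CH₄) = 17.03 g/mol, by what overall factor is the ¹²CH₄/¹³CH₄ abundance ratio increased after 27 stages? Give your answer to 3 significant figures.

Overall factor = α^27 with α = √(17.03/16.03), i.e. (17.03/16.03)^(27/2).
= 1.06238^(27/2) = 2.26.

2.26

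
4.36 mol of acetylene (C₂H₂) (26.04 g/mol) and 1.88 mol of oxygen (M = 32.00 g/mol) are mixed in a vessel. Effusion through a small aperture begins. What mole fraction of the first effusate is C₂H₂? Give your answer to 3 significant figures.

Rate_i ∝ x_i/√M_i (Graham's law weighted by mole fraction), so the effusate composition follows n_i/√M_i.
So x_C₂H₂ in the escaping gas = (n_C₂H₂/√M_C₂H₂) / Σ(n_i/√M_i)
= (4.36/√26.04) / (4.36/√26.04 + 1.88/√32.00) = 0.8544/(0.8544 + 0.3323) = 0.720.

0.720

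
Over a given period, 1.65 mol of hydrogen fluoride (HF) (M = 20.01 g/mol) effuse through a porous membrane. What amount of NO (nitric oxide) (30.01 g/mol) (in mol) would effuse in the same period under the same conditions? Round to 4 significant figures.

Using Graham's law: rate_NO/rate_HF = √(M_HF/M_NO) = √(20.01/30.01) = √0.6668 = 0.8166.
So the amount for NO is 1.65 × 0.8166 = 1.347 mol.

1.347 mol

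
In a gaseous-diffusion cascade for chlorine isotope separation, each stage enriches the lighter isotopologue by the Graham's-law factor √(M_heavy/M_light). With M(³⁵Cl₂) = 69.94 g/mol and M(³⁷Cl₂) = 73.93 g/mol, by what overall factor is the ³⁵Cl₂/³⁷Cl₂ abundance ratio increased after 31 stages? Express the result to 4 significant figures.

2.363

Each stage multiplies the ratio by α = √(73.93/69.94), so after 31 stages the overall factor is α^31 = (73.93/69.94)^(31/2).
= 1.05705^(31/2) = 2.363.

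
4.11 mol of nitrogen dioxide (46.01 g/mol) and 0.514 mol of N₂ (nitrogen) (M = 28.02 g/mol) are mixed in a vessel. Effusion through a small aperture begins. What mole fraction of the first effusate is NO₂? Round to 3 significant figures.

The effusion rate of species i is ∝ p_i/√M_i ∝ n_i/√M_i.
So x_NO₂ in the escaping gas = (n_NO₂/√M_NO₂) / Σ(n_i/√M_i)
= (4.11/√46.01) / (4.11/√46.01 + 0.514/√28.02) = 0.6059/(0.6059 + 0.09710) = 0.862.

0.862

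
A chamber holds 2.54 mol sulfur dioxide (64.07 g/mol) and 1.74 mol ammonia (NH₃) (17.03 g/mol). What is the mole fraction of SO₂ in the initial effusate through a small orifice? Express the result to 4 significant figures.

0.4294

Rate_i ∝ x_i/√M_i (Graham's law weighted by mole fraction), so the effusate composition follows n_i/√M_i.
So x_SO₂ in the escaping gas = (n_SO₂/√M_SO₂) / Σ(n_i/√M_i)
= (2.54/√64.07) / (2.54/√64.07 + 1.74/√17.03) = 0.3173/(0.3173 + 0.4216) = 0.4294.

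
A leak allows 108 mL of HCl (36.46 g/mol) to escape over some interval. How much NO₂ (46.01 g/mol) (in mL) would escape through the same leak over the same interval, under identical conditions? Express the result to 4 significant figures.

96.14 mL

Using Graham's law: rate_NO₂/rate_HCl = √(M_HCl/M_NO₂) = √(36.46/46.01) = √0.7924 = 0.8902.
So the volume for NO₂ is 108 × 0.8902 = 96.14 mL.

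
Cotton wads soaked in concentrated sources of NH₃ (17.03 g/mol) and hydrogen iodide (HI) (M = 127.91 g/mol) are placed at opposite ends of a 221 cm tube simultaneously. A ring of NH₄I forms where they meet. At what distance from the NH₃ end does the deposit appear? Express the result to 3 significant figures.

The fronts meet when d_NH₃ + d_HI = L with d_NH₃/d_HI = √(M_HI/M_NH₃) (Graham's law). Here √(M_HI/M_NH₃) = √(127.91/17.03) = 2.741.
With d_NH₃ + d_HI = 221 cm, d_HI = 221/(1 + 2.741) = 59.08 cm.
d_NH₃ = 221 − 59.08 = 162 cm.

162 cm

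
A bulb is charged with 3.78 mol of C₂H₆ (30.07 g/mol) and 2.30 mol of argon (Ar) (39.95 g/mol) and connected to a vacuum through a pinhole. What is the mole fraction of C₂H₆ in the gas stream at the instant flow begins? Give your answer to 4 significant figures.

Effusion rate of each component ∝ n_i/√M_i (partial pressure × 1/√M).
x_C₂H₆(eff) = (n_C₂H₆/√M_C₂H₆) / (n_C₂H₆/√M_C₂H₆ + n_Ar/√M_Ar)
= (3.78/√30.07) / (3.78/√30.07 + 2.30/√39.95) = 0.6893/(0.6893 + 0.3639) = 0.6545.

0.6545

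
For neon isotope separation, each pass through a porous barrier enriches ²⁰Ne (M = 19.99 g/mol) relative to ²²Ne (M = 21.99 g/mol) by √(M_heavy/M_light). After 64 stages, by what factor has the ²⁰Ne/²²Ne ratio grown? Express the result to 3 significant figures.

21.1

Overall factor = α^64 with α = √(21.99/19.99), i.e. (21.99/19.99)^(64/2).
= 1.10005^32 = 21.1.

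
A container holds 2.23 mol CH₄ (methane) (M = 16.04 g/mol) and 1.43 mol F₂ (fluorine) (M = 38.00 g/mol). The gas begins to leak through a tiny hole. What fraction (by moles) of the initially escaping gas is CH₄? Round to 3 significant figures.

Rate_i ∝ x_i/√M_i (Graham's law weighted by mole fraction), so the effusate composition follows n_i/√M_i.
So x_CH₄ in the escaping gas = (n_CH₄/√M_CH₄) / Σ(n_i/√M_i)
= (2.23/√16.04) / (2.23/√16.04 + 1.43/√38.00) = 0.5568/(0.5568 + 0.2320) = 0.706.

0.706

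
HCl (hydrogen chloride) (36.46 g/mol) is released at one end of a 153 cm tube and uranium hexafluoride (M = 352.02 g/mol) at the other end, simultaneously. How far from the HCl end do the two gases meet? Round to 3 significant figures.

Distances travelled in equal time are proportional to diffusion rates, so d_HCl/d_UF₆ = √(M_UF₆/M_HCl) = √(352.02/36.46) = 3.107.
With d_HCl + d_UF₆ = 153 cm, d_UF₆ = 153/(1 + 3.107) = 37.25 cm.
d_HCl = 153 − 37.25 = 116 cm.

116 cm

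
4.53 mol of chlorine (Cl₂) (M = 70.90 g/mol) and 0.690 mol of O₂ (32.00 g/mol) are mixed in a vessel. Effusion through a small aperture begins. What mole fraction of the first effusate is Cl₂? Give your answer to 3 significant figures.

The effusion rate of species i is ∝ p_i/√M_i ∝ n_i/√M_i.
So x_Cl₂ in the escaping gas = (n_Cl₂/√M_Cl₂) / Σ(n_i/√M_i)
= (4.53/√70.90) / (4.53/√70.90 + 0.690/√32.00) = 0.5380/(0.5380 + 0.1220) = 0.815.

0.815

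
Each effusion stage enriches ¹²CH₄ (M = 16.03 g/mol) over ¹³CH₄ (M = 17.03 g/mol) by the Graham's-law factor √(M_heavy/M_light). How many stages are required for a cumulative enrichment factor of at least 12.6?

84

Per stage α = (17.03/16.03)^(1/2) = 1.06238^0.5, giving ln α = 0.03026.
Need α^N ≥ 12.6 ⇒ N ≥ ln(12.6) / ln α = 2.534 / 0.03026 = 83.74.
Rounding up, N = 84 stages.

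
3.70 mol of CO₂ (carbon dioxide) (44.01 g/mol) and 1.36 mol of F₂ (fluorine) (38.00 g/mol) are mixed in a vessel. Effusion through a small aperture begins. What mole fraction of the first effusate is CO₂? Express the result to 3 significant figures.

Rate_i ∝ x_i/√M_i (Graham's law weighted by mole fraction), so the effusate composition follows n_i/√M_i.
x_CO₂(eff) = (n_CO₂/√M_CO₂) / (n_CO₂/√M_CO₂ + n_F₂/√M_F₂)
= (3.70/√44.01) / (3.70/√44.01 + 1.36/√38.00) = 0.5577/(0.5577 + 0.2206) = 0.717.

0.717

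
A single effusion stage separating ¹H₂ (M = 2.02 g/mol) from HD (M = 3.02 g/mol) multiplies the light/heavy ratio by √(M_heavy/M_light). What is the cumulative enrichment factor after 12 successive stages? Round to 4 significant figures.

The single-stage factor is √(M_heavy/M_light), so 12 stages give [√(3.02/2.02)]^12 = (3.02/2.02)^(12/2).
= 1.49505^6 = 11.17.

11.17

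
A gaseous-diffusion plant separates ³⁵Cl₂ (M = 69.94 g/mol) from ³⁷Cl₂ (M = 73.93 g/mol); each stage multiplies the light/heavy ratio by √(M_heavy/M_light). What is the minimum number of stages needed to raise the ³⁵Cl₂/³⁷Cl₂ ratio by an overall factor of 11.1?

With α = √(73.93/69.94) per stage, ln α = ½ ln(1.05705) = 0.02774.
Need α^N ≥ 11.1 ⇒ N ≥ ln(11.1) / ln α = 2.407 / 0.02774 = 86.77.
So at least 87 stages are needed.

87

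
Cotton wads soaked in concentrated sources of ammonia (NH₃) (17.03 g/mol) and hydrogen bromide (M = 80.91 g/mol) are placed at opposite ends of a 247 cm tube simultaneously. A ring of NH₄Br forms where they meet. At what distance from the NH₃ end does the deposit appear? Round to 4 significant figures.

169.3 cm

Distances travelled in equal time are proportional to diffusion rates, so d_NH₃/d_HBr = √(M_HBr/M_NH₃) = √(80.91/17.03) = 2.180.
With d_NH₃ + d_HBr = 247 cm, d_HBr = 247/(1 + 2.180) = 77.68 cm.
d_NH₃ = 247 − 77.68 = 169.3 cm.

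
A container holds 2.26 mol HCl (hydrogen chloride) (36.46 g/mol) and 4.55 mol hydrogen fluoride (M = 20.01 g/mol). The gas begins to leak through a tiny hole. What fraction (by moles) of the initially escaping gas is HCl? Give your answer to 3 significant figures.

0.269

Rate_i ∝ x_i/√M_i (Graham's law weighted by mole fraction), so the effusate composition follows n_i/√M_i.
Mole fraction of HCl in the effusate = (n_HCl/√M_HCl) / (n_HCl/√M_HCl + n_HF/√M_HF)
= (2.26/√36.46) / (2.26/√36.46 + 4.55/√20.01) = 0.3743/(0.3743 + 1.017) = 0.269.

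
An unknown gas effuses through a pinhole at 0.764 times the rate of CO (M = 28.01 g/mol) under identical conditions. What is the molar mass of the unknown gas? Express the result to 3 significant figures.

By Graham's law, rate_X/rate_CO = √(M_CO/M_X).
0.764 = √(28.01/M_X)
M_X = 28.01 / 0.764² = 28.01 / 0.5837 = 48.0 g/mol

48.0 g/mol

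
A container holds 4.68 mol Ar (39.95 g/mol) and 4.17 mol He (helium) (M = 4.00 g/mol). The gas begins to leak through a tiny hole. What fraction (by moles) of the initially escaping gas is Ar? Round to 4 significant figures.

0.2621

Effusion rate of each component ∝ n_i/√M_i (partial pressure × 1/√M).
Mole fraction of Ar in the effusate = (n_Ar/√M_Ar) / (n_Ar/√M_Ar + n_He/√M_He)
= (4.68/√39.95) / (4.68/√39.95 + 4.17/√4.00) = 0.7404/(0.7404 + 2.085) = 0.2621.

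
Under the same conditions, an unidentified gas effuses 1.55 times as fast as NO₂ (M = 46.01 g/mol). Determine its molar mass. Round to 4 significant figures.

Graham's law gives rate_X/rate_NO₂ = √(M_NO₂/M_X).
1.55 = √(46.01/M_X)
M_X = 46.01 / 1.55² = 46.01 / 2.403 = 19.15 g/mol

19.15 g/mol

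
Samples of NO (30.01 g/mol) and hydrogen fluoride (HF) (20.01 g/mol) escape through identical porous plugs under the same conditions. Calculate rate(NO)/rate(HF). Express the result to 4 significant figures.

By Graham's law, rate_NO/rate_HF = √(M_HF/M_NO) = √(20.01/30.01) = √0.6668 = 0.8166.

0.8166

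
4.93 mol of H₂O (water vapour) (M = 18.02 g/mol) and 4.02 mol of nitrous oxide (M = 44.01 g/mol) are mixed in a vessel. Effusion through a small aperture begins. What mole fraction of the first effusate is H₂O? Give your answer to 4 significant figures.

0.6571

Each component's effusion rate ∝ (its partial pressure)·(1/√M) ∝ n_i/√M_i.
So x_H₂O in the escaping gas = (n_H₂O/√M_H₂O) / Σ(n_i/√M_i)
= (4.93/√18.02) / (4.93/√18.02 + 4.02/√44.01) = 1.161/(1.161 + 0.6060) = 0.6571.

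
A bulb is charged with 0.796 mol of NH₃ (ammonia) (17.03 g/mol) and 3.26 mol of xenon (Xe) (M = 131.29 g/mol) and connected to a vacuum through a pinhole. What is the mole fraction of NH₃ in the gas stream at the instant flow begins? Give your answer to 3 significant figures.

0.404

The effusion rate of species i is ∝ p_i/√M_i ∝ n_i/√M_i.
So x_NH₃ in the escaping gas = (n_NH₃/√M_NH₃) / Σ(n_i/√M_i)
= (0.796/√17.03) / (0.796/√17.03 + 3.26/√131.29) = 0.1929/(0.1929 + 0.2845) = 0.404.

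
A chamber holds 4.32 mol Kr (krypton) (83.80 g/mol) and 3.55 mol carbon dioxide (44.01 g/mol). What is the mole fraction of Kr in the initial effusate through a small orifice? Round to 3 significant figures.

0.469

Rate_i ∝ x_i/√M_i (Graham's law weighted by mole fraction), so the effusate composition follows n_i/√M_i.
Mole fraction of Kr in the effusate = (n_Kr/√M_Kr) / (n_Kr/√M_Kr + n_CO₂/√M_CO₂)
= (4.32/√83.80) / (4.32/√83.80 + 3.55/√44.01) = 0.4719/(0.4719 + 0.5351) = 0.469.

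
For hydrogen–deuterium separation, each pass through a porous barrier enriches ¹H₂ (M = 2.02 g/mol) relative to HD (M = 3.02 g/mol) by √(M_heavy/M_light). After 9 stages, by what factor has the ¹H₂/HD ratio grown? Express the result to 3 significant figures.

6.11

The single-stage factor is √(M_heavy/M_light), so 9 stages give [√(3.02/2.02)]^9 = (3.02/2.02)^(9/2).
= 1.49505^(9/2) = 6.11.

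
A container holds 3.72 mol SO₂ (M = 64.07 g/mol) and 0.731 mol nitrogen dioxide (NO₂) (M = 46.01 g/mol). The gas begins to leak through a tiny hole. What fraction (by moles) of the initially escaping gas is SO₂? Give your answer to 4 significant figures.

The effusion rate of species i is ∝ p_i/√M_i ∝ n_i/√M_i.
x_SO₂(eff) = (n_SO₂/√M_SO₂) / (n_SO₂/√M_SO₂ + n_NO₂/√M_NO₂)
= (3.72/√64.07) / (3.72/√64.07 + 0.731/√46.01) = 0.4647/(0.4647 + 0.1078) = 0.8118.

0.8118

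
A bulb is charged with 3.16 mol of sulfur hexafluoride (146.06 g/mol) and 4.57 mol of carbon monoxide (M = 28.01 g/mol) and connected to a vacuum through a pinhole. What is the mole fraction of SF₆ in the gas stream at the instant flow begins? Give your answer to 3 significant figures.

0.232

The effusion rate of species i is ∝ p_i/√M_i ∝ n_i/√M_i.
x_SF₆(eff) = (n_SF₆/√M_SF₆) / (n_SF₆/√M_SF₆ + n_CO/√M_CO)
= (3.16/√146.06) / (3.16/√146.06 + 4.57/√28.01) = 0.2615/(0.2615 + 0.8635) = 0.232.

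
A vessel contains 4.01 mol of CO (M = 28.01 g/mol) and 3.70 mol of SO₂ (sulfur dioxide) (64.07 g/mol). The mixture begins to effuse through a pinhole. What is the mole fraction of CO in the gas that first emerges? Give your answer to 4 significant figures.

0.6211

Rate_i ∝ x_i/√M_i (Graham's law weighted by mole fraction), so the effusate composition follows n_i/√M_i.
x_CO(eff) = (n_CO/√M_CO) / (n_CO/√M_CO + n_SO₂/√M_SO₂)
= (4.01/√28.01) / (4.01/√28.01 + 3.70/√64.07) = 0.7577/(0.7577 + 0.4622) = 0.6211.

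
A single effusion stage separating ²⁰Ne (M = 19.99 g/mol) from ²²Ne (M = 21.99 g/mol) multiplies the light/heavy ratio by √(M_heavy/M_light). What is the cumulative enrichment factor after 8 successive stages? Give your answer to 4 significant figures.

Overall factor = α^8 with α = √(21.99/19.99), i.e. (21.99/19.99)^(8/2).
= 1.10005^4 = 1.464.

1.464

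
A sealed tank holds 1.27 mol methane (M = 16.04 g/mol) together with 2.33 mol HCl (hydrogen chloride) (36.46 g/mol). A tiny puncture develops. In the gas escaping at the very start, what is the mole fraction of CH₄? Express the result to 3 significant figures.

0.451

The effusion rate of species i is ∝ p_i/√M_i ∝ n_i/√M_i.
So x_CH₄ in the escaping gas = (n_CH₄/√M_CH₄) / Σ(n_i/√M_i)
= (1.27/√16.04) / (1.27/√16.04 + 2.33/√36.46) = 0.3171/(0.3171 + 0.3859) = 0.451.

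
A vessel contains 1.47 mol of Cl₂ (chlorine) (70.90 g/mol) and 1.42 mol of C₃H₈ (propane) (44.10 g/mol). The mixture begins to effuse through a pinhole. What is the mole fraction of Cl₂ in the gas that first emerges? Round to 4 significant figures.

Each component's effusion rate ∝ (its partial pressure)·(1/√M) ∝ n_i/√M_i.
So x_Cl₂ in the escaping gas = (n_Cl₂/√M_Cl₂) / Σ(n_i/√M_i)
= (1.47/√70.90) / (1.47/√70.90 + 1.42/√44.10) = 0.1746/(0.1746 + 0.2138) = 0.4495.

0.4495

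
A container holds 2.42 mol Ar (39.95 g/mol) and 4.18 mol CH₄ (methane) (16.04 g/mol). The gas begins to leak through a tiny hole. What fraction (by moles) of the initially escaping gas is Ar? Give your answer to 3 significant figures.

0.268

Each component's effusion rate ∝ (its partial pressure)·(1/√M) ∝ n_i/√M_i.
x_Ar(eff) = (n_Ar/√M_Ar) / (n_Ar/√M_Ar + n_CH₄/√M_CH₄)
= (2.42/√39.95) / (2.42/√39.95 + 4.18/√16.04) = 0.3829/(0.3829 + 1.044) = 0.268.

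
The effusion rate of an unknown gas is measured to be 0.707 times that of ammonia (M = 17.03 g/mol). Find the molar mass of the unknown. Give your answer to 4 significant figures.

Using Graham's law: rate_X/rate_NH₃ = √(M_NH₃/M_X).
0.707 = √(17.03/M_X)
M_X = 17.03 / 0.707² = 17.03 / 0.4998 = 34.07 g/mol

34.07 g/mol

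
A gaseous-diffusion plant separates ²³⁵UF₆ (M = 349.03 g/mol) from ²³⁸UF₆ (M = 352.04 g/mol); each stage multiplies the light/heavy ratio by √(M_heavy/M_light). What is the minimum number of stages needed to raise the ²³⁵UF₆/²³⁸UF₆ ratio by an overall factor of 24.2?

743

Per stage α = (352.04/349.03)^(1/2) = 1.00862^0.5, giving ln α = 0.004293.
Need α^N ≥ 24.2 ⇒ N ≥ ln(24.2) / ln α = 3.186 / 0.004293 = 742.14.
Rounding up, N = 743 stages.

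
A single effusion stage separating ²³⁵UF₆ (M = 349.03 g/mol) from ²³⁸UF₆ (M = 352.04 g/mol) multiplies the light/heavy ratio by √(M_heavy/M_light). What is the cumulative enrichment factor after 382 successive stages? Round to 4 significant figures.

5.156

After 382 stages the ratio has grown by (√(352.04/349.03))^382 = (352.04/349.03)^(382/2).
= 1.00862^191 = 5.156.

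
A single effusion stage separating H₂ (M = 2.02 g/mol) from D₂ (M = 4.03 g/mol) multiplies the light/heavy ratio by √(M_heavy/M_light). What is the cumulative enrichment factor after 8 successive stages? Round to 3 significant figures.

The single-stage factor is √(M_heavy/M_light), so 8 stages give [√(4.03/2.02)]^8 = (4.03/2.02)^(8/2).
= 1.99505^4 = 15.8.

15.8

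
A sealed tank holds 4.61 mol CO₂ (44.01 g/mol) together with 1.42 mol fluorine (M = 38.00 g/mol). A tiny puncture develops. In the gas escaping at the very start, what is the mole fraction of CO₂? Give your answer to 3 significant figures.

0.751

Rate_i ∝ x_i/√M_i (Graham's law weighted by mole fraction), so the effusate composition follows n_i/√M_i.
So x_CO₂ in the escaping gas = (n_CO₂/√M_CO₂) / Σ(n_i/√M_i)
= (4.61/√44.01) / (4.61/√44.01 + 1.42/√38.00) = 0.6949/(0.6949 + 0.2304) = 0.751.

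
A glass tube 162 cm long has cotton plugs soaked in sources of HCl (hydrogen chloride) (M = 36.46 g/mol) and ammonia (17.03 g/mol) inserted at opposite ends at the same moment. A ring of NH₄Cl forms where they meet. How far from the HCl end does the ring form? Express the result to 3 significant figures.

Distances travelled in equal time are proportional to diffusion rates, so d_HCl/d_NH₃ = √(M_NH₃/M_HCl) = √(17.03/36.46) = 0.6834.
With d_HCl + d_NH₃ = 162 cm, d_NH₃ = 162/(1 + 0.6834) = 96.23 cm.
d_HCl = 162 − 96.23 = 65.8 cm.

65.8 cm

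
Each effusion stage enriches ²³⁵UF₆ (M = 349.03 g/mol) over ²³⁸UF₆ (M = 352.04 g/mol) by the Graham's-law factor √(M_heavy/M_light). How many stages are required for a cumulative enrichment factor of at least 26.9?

767

Per stage α = (352.04/349.03)^(1/2) = 1.00862^0.5, giving ln α = 0.004293.
Need α^N ≥ 26.9 ⇒ N ≥ ln(26.9) / ln α = 3.292 / 0.004293 = 766.78.
Minimum whole number of stages: N = 767.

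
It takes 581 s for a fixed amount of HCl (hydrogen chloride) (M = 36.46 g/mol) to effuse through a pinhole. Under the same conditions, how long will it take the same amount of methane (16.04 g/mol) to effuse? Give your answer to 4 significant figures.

385.4 s

Using Graham's law: t_CH₄/t_HCl = √(M_CH₄/M_HCl) = √(16.04/36.46) = √0.4399 = 0.6633.
So the time for CH₄ is 581 × 0.6633 = 385.4 s.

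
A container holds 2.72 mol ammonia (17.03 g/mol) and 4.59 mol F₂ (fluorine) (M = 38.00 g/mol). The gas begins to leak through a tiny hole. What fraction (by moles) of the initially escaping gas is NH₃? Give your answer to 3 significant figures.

0.470

The effusion rate of species i is ∝ p_i/√M_i ∝ n_i/√M_i.
So x_NH₃ in the escaping gas = (n_NH₃/√M_NH₃) / Σ(n_i/√M_i)
= (2.72/√17.03) / (2.72/√17.03 + 4.59/√38.00) = 0.6591/(0.6591 + 0.7446) = 0.470.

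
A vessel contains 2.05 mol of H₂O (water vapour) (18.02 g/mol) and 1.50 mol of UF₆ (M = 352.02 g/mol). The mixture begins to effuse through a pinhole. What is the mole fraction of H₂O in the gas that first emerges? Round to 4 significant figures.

0.8580

Effusion rate of each component ∝ n_i/√M_i (partial pressure × 1/√M).
Mole fraction of H₂O in the effusate = (n_H₂O/√M_H₂O) / (n_H₂O/√M_H₂O + n_UF₆/√M_UF₆)
= (2.05/√18.02) / (2.05/√18.02 + 1.50/√352.02) = 0.4829/(0.4829 + 0.07995) = 0.8580.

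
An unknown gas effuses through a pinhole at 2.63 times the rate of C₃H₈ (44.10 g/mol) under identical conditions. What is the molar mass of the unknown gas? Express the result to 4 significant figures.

Using Graham's law: rate_X/rate_C₃H₈ = √(M_C₃H₈/M_X).
2.63 = √(44.10/M_X)
M_X = 44.10 / 2.63² = 44.10 / 6.917 = 6.376 g/mol

6.376 g/mol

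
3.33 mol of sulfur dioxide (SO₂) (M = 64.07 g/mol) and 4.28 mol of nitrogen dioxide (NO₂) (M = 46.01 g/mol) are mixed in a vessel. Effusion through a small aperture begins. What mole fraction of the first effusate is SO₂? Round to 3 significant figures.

The effusion rate of species i is ∝ p_i/√M_i ∝ n_i/√M_i.
Mole fraction of SO₂ in the effusate = (n_SO₂/√M_SO₂) / (n_SO₂/√M_SO₂ + n_NO₂/√M_NO₂)
= (3.33/√64.07) / (3.33/√64.07 + 4.28/√46.01) = 0.4160/(0.4160 + 0.6310) = 0.397.

0.397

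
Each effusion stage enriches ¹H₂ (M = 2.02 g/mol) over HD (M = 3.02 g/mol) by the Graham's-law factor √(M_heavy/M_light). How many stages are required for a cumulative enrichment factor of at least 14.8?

With α = √(3.02/2.02) per stage, ln α = ½ ln(1.49505) = 0.2011.
Need α^N ≥ 14.8 ⇒ N ≥ ln(14.8) / ln α = 2.695 / 0.2011 = 13.40.
Minimum whole number of stages: N = 14.

14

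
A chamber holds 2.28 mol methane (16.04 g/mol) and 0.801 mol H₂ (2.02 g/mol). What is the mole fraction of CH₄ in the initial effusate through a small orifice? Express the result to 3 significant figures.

0.503

Each component's effusion rate ∝ (its partial pressure)·(1/√M) ∝ n_i/√M_i.
Mole fraction of CH₄ in the effusate = (n_CH₄/√M_CH₄) / (n_CH₄/√M_CH₄ + n_H₂/√M_H₂)
= (2.28/√16.04) / (2.28/√16.04 + 0.801/√2.02) = 0.5693/(0.5693 + 0.5636) = 0.503.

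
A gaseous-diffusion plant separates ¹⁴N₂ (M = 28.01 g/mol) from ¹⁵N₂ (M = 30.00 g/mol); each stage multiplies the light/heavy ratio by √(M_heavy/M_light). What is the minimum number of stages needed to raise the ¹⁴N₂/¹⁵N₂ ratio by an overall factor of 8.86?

64

Per stage α = (30.00/28.01)^(1/2) = 1.07105^0.5, giving ln α = 0.03432.
Need α^N ≥ 8.86 ⇒ N ≥ ln(8.86) / ln α = 2.182 / 0.03432 = 63.57.
Rounding up, N = 64 stages.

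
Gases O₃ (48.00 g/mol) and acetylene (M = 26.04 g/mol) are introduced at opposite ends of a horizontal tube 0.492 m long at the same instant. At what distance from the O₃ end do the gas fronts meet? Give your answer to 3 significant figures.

0.209 m

Distances travelled in equal time are proportional to diffusion rates, so d_O₃/d_C₂H₂ = √(M_C₂H₂/M_O₃) = √(26.04/48.00) = 0.7365.
With d_O₃ + d_C₂H₂ = 0.492 m, d_C₂H₂ = 0.492/(1 + 0.7365) = 0.2833 m.
d_O₃ = 0.492 − 0.2833 = 0.209 m.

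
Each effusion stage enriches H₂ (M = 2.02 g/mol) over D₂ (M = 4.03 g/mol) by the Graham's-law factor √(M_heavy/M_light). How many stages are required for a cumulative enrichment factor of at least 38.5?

11

Per stage α = (4.03/2.02)^(1/2) = 1.99505^0.5, giving ln α = 0.3453.
Need α^N ≥ 38.5 ⇒ N ≥ ln(38.5) / ln α = 3.651 / 0.3453 = 10.57.
Rounding up, N = 11 stages.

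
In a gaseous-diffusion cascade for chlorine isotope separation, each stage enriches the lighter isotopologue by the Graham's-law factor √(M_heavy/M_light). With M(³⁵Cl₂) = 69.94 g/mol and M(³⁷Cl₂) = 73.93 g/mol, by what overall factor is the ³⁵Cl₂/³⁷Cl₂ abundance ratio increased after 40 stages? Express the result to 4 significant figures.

3.033

Overall factor = α^40 with α = √(73.93/69.94), i.e. (73.93/69.94)^(40/2).
= 1.05705^20 = 3.033.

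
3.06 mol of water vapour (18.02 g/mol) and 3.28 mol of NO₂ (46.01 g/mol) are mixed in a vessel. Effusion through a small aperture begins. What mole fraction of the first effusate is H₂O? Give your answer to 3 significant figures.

0.599

Each component's effusion rate ∝ (its partial pressure)·(1/√M) ∝ n_i/√M_i.
Mole fraction of H₂O in the effusate = (n_H₂O/√M_H₂O) / (n_H₂O/√M_H₂O + n_NO₂/√M_NO₂)
= (3.06/√18.02) / (3.06/√18.02 + 3.28/√46.01) = 0.7208/(0.7208 + 0.4836) = 0.599.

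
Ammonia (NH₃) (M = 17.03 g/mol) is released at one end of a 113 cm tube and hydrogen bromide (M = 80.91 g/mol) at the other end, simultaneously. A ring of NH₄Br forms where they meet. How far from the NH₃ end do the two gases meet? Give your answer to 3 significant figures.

77.5 cm

Distances travelled in equal time are proportional to diffusion rates, so d_NH₃/d_HBr = √(M_HBr/M_NH₃) = √(80.91/17.03) = 2.180.
With d_NH₃ + d_HBr = 113 cm, d_HBr = 113/(1 + 2.180) = 35.54 cm.
d_NH₃ = 113 − 35.54 = 77.5 cm.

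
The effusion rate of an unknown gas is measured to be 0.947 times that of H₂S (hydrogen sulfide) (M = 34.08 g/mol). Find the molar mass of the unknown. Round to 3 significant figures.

From Graham's law, rate_X/rate_H₂S = √(M_H₂S/M_X).
0.947 = √(34.08/M_X)
M_X = 34.08 / 0.947² = 34.08 / 0.8968 = 38.0 g/mol

38.0 g/mol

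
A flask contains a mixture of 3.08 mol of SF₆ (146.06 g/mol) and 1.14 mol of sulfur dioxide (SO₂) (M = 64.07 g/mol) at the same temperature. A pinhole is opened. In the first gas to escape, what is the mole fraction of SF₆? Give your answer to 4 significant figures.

0.6415

The effusion rate of species i is ∝ p_i/√M_i ∝ n_i/√M_i.
So x_SF₆ in the escaping gas = (n_SF₆/√M_SF₆) / Σ(n_i/√M_i)
= (3.08/√146.06) / (3.08/√146.06 + 1.14/√64.07) = 0.2549/(0.2549 + 0.1424) = 0.6415.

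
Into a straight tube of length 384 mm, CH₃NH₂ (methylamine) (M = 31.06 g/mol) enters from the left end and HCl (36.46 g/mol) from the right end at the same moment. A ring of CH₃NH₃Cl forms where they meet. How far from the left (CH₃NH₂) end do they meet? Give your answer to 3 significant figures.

200 mm

The fronts meet when d_CH₃NH₂ + d_HCl = L with d_CH₃NH₂/d_HCl = √(M_HCl/M_CH₃NH₂) (Graham's law). Here √(M_HCl/M_CH₃NH₂) = √(36.46/31.06) = 1.083.
With d_CH₃NH₂ + d_HCl = 384 mm, d_HCl = 384/(1 + 1.083) = 184.3 mm.
d_CH₃NH₂ = 384 − 184.3 = 200 mm.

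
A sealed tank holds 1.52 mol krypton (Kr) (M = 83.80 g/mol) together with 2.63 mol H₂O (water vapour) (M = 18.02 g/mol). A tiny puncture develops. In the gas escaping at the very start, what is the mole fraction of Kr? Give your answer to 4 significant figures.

The effusion rate of species i is ∝ p_i/√M_i ∝ n_i/√M_i.
So x_Kr in the escaping gas = (n_Kr/√M_Kr) / Σ(n_i/√M_i)
= (1.52/√83.80) / (1.52/√83.80 + 2.63/√18.02) = 0.1660/(0.1660 + 0.6196) = 0.2114.

0.2114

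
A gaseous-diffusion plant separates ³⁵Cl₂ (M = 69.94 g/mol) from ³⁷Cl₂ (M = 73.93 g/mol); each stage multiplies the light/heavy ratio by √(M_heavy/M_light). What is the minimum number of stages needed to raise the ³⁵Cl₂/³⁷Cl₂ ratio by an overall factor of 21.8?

With α = √(73.93/69.94) per stage, ln α = ½ ln(1.05705) = 0.02774.
Need α^N ≥ 21.8 ⇒ N ≥ ln(21.8) / ln α = 3.082 / 0.02774 = 111.10.
Minimum whole number of stages: N = 112.

112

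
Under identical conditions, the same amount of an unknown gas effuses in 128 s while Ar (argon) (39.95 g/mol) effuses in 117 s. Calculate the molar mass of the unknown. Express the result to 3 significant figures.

47.8 g/mol

From Graham's law, t_X/t_Ar = √(M_X/M_Ar).
128/117 = 1.094 = √(M_X/39.95)
M_X = 39.95 × 1.094² = 39.95 × 1.197 = 47.8 g/mol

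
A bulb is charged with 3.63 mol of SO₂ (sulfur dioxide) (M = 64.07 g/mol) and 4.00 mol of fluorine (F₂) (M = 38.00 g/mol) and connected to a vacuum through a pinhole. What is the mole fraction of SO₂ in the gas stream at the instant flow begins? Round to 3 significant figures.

The effusion rate of species i is ∝ p_i/√M_i ∝ n_i/√M_i.
So x_SO₂ in the escaping gas = (n_SO₂/√M_SO₂) / Σ(n_i/√M_i)
= (3.63/√64.07) / (3.63/√64.07 + 4.00/√38.00) = 0.4535/(0.4535 + 0.6489) = 0.411.

0.411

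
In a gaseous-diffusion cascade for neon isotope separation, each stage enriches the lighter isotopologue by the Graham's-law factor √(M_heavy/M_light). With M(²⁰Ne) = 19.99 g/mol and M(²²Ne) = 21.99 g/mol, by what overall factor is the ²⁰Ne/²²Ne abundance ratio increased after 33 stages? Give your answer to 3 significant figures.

4.82

Each stage multiplies the ratio by α = √(21.99/19.99), so after 33 stages the overall factor is α^33 = (21.99/19.99)^(33/2).
= 1.10005^(33/2) = 4.82.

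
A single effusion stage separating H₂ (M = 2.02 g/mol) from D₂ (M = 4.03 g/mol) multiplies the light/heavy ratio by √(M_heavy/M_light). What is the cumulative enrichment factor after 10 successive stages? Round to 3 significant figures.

31.6

After 10 stages the ratio has grown by (√(4.03/2.02))^10 = (4.03/2.02)^(10/2).
= 1.99505^5 = 31.6.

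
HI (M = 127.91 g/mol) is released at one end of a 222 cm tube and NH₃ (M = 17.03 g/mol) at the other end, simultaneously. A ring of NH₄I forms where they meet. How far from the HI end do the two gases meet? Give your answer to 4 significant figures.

Graham's law gives d_HI/d_NH₃ = rate_HI/rate_NH₃ = √(M_NH₃/M_HI) = √(17.03/127.91) = 0.3649.
With d_HI + d_NH₃ = 222 cm, d_NH₃ = 222/(1 + 0.3649) = 162.7 cm.
d_HI = 222 − 162.7 = 59.35 cm.

59.35 cm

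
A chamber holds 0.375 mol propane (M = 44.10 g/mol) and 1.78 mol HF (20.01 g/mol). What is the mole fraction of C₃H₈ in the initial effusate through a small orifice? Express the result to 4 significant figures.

The effusion rate of species i is ∝ p_i/√M_i ∝ n_i/√M_i.
x_C₃H₈(eff) = (n_C₃H₈/√M_C₃H₈) / (n_C₃H₈/√M_C₃H₈ + n_HF/√M_HF)
= (0.375/√44.10) / (0.375/√44.10 + 1.78/√20.01) = 0.05647/(0.05647 + 0.3979) = 0.1243.

0.1243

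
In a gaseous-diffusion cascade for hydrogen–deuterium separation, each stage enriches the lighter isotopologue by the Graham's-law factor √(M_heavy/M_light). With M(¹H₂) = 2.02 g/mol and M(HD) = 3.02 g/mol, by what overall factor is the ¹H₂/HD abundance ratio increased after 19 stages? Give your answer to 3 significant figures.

45.6

After 19 stages the ratio has grown by (√(3.02/2.02))^19 = (3.02/2.02)^(19/2).
= 1.49505^(19/2) = 45.6.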